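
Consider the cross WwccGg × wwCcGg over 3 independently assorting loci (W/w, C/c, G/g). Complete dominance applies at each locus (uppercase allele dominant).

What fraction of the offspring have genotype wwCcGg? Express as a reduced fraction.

WwccGg gametes: WcG×2, Wcg×2, wcG×2, wcg×2
wwCcGg gametes: wCG×2, wCg×2, wcG×2, wcg×2
WwccGg×wwCcGg grid (8·8=64): WwCcGG=4 WwCcGg=8 WwCcgg=4 WwccGG=4 WwccGg=8 Wwccgg=4 wwCcGG=4 wwCcGg=8 wwCcgg=4 wwccGG=4 wwccGg=8 wwccgg=4
wwCcGg hits 8/64; gcd=8; 8÷8/64÷8 = 1/8

P(wwCcGg) = 1/8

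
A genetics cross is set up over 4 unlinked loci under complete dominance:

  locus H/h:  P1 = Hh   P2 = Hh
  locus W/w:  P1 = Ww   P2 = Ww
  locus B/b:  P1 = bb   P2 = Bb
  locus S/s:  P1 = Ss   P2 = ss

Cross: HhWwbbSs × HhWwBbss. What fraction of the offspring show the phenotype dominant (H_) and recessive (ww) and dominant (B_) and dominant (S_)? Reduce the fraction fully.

P(H_ ww B_ S_) = 3/64

HhWwbbSs gametes: HWbS×2, HWbs×2, HwbS×2, Hwbs×2, hWbS×2, hWbs×2, hwbS×2, hwbs×2
HhWwBbss gametes: HWBs×2, HWbs×2, HwBs×2, Hwbs×2, hWBs×2, hWbs×2, hwBs×2, hwbs×2
HhWwbbSs×HhWwBbss grid (16·16=256): HHWWBbSs=4 HHWWBbss=4 HHWWbbSs=4 HHWWbbss=4 HHWwBbSs=8 HHWwBbss=8 HHWwbbSs=8 HHWwbbss=8 HHwwBbSs=4 HHwwBbss=4 HHwwbbSs=4 HHwwbbss=4 HhWWBbSs=8 HhWWBbss=8 HhWWbbSs=8 HhWWbbss=8 HhWwBbSs=16 HhWwBbss=16 HhWwbbSs=16 HhWwbbss=16 HhwwBbSs=8 HhwwBbss=8 HhwwbbSs=8 Hhwwbbss=8 hhWWBbSs=4 hhWWBbss=4 hhWWbbSs=4 hhWWbbss=4 hhWwBbSs=8 hhWwBbss=8 hhWwbbSs=8 hhWwbbss=8 hhwwBbSs=4 hhwwBbss=4 hhwwbbSs=4 hhwwbbss=4
H_ ww B_ S_ hits 12/256; gcd=4; 12÷4/256÷4 = 3/64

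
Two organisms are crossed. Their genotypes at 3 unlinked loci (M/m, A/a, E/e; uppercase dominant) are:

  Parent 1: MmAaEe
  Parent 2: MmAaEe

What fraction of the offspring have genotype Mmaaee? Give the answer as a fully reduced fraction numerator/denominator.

MmAaEe gametes: MAE×1, MAe×1, MaE×1, Mae×1, mAE×1, mAe×1, maE×1, mae×1
MmAaEe gametes: MAE×1, MAe×1, MaE×1, Mae×1, mAE×1, mAe×1, maE×1, mae×1
MmAaEe×MmAaEe grid (8·8=64): MMAAEE=1 MMAAEe=2 MMAAee=1 MMAaEE=2 MMAaEe=4 MMAaee=2 MMaaEE=1 MMaaEe=2 MMaaee=1 MmAAEE=2 MmAAEe=4 MmAAee=2 MmAaEE=4 MmAaEe=8 MmAaee=4 MmaaEE=2 MmaaEe=4 Mmaaee=2 mmAAEE=1 mmAAEe=2 mmAAee=1 mmAaEE=2 mmAaEe=4 mmAaee=2 mmaaEE=1 mmaaEe=2 mmaaee=1
Mmaaee hits 2/64; gcd=2; 2÷2/64÷2 = 1/32

P(Mmaaee) = 1/32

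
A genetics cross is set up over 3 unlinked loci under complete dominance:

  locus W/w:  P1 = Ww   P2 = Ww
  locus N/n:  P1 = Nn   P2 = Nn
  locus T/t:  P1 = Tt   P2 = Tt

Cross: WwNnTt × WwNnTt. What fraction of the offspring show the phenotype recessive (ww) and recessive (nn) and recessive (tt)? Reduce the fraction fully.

WwNnTt gametes: WNT×1, WNt×1, WnT×1, Wnt×1, wNT×1, wNt×1, wnT×1, wnt×1
WwNnTt gametes: WNT×1, WNt×1, WnT×1, Wnt×1, wNT×1, wNt×1, wnT×1, wnt×1
WwNnTt×WwNnTt grid (8·8=64): WWNNTT=1 WWNNTt=2 WWNNtt=1 WWNnTT=2 WWNnTt=4 WWNntt=2 WWnnTT=1 WWnnTt=2 WWnntt=1 WwNNTT=2 WwNNTt=4 WwNNtt=2 WwNnTT=4 WwNnTt=8 WwNntt=4 WwnnTT=2 WwnnTt=4 Wwnntt=2 wwNNTT=1 wwNNTt=2 wwNNtt=1 wwNnTT=2 wwNnTt=4 wwNntt=2 wwnnTT=1 wwnnTt=2 wwnntt=1
ww nn tt hits 1/64; gcd=1; 1÷1/64÷1 = 1/64

P(ww nn tt) = 1/64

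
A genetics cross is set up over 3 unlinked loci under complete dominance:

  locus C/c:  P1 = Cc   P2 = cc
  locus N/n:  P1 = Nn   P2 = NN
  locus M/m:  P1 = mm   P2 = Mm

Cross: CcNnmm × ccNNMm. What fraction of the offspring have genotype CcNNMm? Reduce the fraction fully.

CcNnmm gametes: CNm×2, Cnm×2, cNm×2, cnm×2
ccNNMm gametes: cNM×4, cNm×4
CcNnmm×ccNNMm grid (8·8=64): CcNNMm=8 CcNNmm=8 CcNnMm=8 CcNnmm=8 ccNNMm=8 ccNNmm=8 ccNnMm=8 ccNnmm=8
CcNNMm hits 8/64; gcd=8; 8÷8/64÷8 = 1/8

P(CcNNMm) = 1/8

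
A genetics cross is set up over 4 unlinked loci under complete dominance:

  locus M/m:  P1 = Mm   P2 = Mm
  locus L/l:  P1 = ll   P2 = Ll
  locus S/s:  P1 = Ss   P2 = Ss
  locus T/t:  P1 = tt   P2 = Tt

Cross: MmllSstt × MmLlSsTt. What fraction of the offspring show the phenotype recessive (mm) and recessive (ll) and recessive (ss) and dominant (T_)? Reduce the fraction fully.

MmllSstt gametes: MlSt×4, Mlst×4, mlSt×4, mlst×4
MmLlSsTt gametes: MLST×1, MLSt×1, MLsT×1, MLst×1, MlST×1, MlSt×1, MlsT×1, Mlst×1, mLST×1, mLSt×1, mLsT×1, mLst×1, mlST×1, mlSt×1, mlsT×1, mlst×1
MmllSstt×MmLlSsTt grid (16·16=256): MMLlSSTt=4 MMLlSStt=4 MMLlSsTt=8 MMLlSstt=8 MMLlssTt=4 MMLlsstt=4 MMllSSTt=4 MMllSStt=4 MMllSsTt=8 MMllSstt=8 MMllssTt=4 MMllsstt=4 MmLlSSTt=8 MmLlSStt=8 MmLlSsTt=16 MmLlSstt=16 MmLlssTt=8 MmLlsstt=8 MmllSSTt=8 MmllSStt=8 MmllSsTt=16 MmllSstt=16 MmllssTt=8 Mmllsstt=8 mmLlSSTt=4 mmLlSStt=4 mmLlSsTt=8 mmLlSstt=8 mmLlssTt=4 mmLlsstt=4 mmllSSTt=4 mmllSStt=4 mmllSsTt=8 mmllSstt=8 mmllssTt=4 mmllsstt=4
mm ll ss T_ hits 4/256; gcd=4; 4÷4/256÷4 = 1/64

P(mm ll ss T_) = 1/64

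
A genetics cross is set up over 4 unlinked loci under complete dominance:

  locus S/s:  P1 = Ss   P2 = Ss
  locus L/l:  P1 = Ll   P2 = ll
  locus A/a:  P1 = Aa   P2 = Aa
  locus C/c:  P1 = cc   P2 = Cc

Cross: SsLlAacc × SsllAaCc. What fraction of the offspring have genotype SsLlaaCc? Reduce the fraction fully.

P(SsLlaaCc) = 1/32

SsLlAacc gametes: SLAc×2, SLac×2, SlAc×2, Slac×2, sLAc×2, sLac×2, slAc×2, slac×2
SsllAaCc gametes: SlAC×2, SlAc×2, SlaC×2, Slac×2, slAC×2, slAc×2, slaC×2, slac×2
SsLlAacc×SsllAaCc grid (16·16=256): SSLlAACc=4 SSLlAAcc=4 SSLlAaCc=8 SSLlAacc=8 SSLlaaCc=4 SSLlaacc=4 SSllAACc=4 SSllAAcc=4 SSllAaCc=8 SSllAacc=8 SSllaaCc=4 SSllaacc=4 SsLlAACc=8 SsLlAAcc=8 SsLlAaCc=16 SsLlAacc=16 SsLlaaCc=8 SsLlaacc=8 SsllAACc=8 SsllAAcc=8 SsllAaCc=16 SsllAacc=16 SsllaaCc=8 Ssllaacc=8 ssLlAACc=4 ssLlAAcc=4 ssLlAaCc=8 ssLlAacc=8 ssLlaaCc=4 ssLlaacc=4 ssllAACc=4 ssllAAcc=4 ssllAaCc=8 ssllAacc=8 ssllaaCc=4 ssllaacc=4
SsLlaaCc hits 8/256; gcd=8; 8÷8/256÷8 = 1/32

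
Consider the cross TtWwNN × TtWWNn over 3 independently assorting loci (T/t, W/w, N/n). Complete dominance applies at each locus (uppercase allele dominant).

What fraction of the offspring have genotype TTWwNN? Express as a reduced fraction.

P(TTWwNN) = 1/16

TtWwNN gametes: TWN×2, TwN×2, tWN×2, twN×2
TtWWNn gametes: TWN×2, TWn×2, tWN×2, tWn×2
TtWwNN×TtWWNn grid (8·8=64): TTWWNN=4 TTWWNn=4 TTWwNN=4 TTWwNn=4 TtWWNN=8 TtWWNn=8 TtWwNN=8 TtWwNn=8 ttWWNN=4 ttWWNn=4 ttWwNN=4 ttWwNn=4
TTWwNN hits 4/64; gcd=4; 4÷4/64÷4 = 1/16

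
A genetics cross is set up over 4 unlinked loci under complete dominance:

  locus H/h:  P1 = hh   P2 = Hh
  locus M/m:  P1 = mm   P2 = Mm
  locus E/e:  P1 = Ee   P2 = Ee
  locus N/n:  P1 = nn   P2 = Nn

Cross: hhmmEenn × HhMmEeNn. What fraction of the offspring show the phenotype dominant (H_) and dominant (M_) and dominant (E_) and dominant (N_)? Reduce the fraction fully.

P(H_ M_ E_ N_) = 3/32

hhmmEenn gametes: hmEn×8, hmen×8
HhMmEeNn gametes: HMEN×1, HMEn×1, HMeN×1, HMen×1, HmEN×1, HmEn×1, HmeN×1, Hmen×1, hMEN×1, hMEn×1, hMeN×1, hMen×1, hmEN×1, hmEn×1, hmeN×1, hmen×1
hhmmEenn×HhMmEeNn grid (16·16=256): HhMmEENn=8 HhMmEEnn=8 HhMmEeNn=16 HhMmEenn=16 HhMmeeNn=8 HhMmeenn=8 HhmmEENn=8 HhmmEEnn=8 HhmmEeNn=16 HhmmEenn=16 HhmmeeNn=8 Hhmmeenn=8 hhMmEENn=8 hhMmEEnn=8 hhMmEeNn=16 hhMmEenn=16 hhMmeeNn=8 hhMmeenn=8 hhmmEENn=8 hhmmEEnn=8 hhmmEeNn=16 hhmmEenn=16 hhmmeeNn=8 hhmmeenn=8
H_ M_ E_ N_ hits 24/256; gcd=8; 24÷8/256÷8 = 3/32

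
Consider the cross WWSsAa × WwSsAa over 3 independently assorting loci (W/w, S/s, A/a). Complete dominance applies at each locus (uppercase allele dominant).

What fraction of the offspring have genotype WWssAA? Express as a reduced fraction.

WWSsAa gametes: WSA×2, WSa×2, WsA×2, Wsa×2
WwSsAa gametes: WSA×1, WSa×1, WsA×1, Wsa×1, wSA×1, wSa×1, wsA×1, wsa×1
WWSsAa×WwSsAa grid (8·8=64): WWSSAA=2 WWSSAa=4 WWSSaa=2 WWSsAA=4 WWSsAa=8 WWSsaa=4 WWssAA=2 WWssAa=4 WWssaa=2 WwSSAA=2 WwSSAa=4 WwSSaa=2 WwSsAA=4 WwSsAa=8 WwSsaa=4 WwssAA=2 WwssAa=4 Wwssaa=2
WWssAA hits 2/64; gcd=2; 2÷2/64÷2 = 1/32

P(WWssAA) = 1/32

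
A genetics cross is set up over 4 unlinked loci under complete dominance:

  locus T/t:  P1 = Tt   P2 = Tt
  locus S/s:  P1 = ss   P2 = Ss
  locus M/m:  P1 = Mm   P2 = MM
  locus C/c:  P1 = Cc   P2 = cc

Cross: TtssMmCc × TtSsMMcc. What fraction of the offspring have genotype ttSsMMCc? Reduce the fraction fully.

TtssMmCc gametes: TsMC×2, TsMc×2, TsmC×2, Tsmc×2, tsMC×2, tsMc×2, tsmC×2, tsmc×2
TtSsMMcc gametes: TSMc×4, TsMc×4, tSMc×4, tsMc×4
TtssMmCc×TtSsMMcc grid (16·16=256): TTSsMMCc=8 TTSsMMcc=8 TTSsMmCc=8 TTSsMmcc=8 TTssMMCc=8 TTssMMcc=8 TTssMmCc=8 TTssMmcc=8 TtSsMMCc=16 TtSsMMcc=16 TtSsMmCc=16 TtSsMmcc=16 TtssMMCc=16 TtssMMcc=16 TtssMmCc=16 TtssMmcc=16 ttSsMMCc=8 ttSsMMcc=8 ttSsMmCc=8 ttSsMmcc=8 ttssMMCc=8 ttssMMcc=8 ttssMmCc=8 ttssMmcc=8
ttSsMMCc hits 8/256; gcd=8; 8÷8/256÷8 = 1/32

P(ttSsMMCc) = 1/32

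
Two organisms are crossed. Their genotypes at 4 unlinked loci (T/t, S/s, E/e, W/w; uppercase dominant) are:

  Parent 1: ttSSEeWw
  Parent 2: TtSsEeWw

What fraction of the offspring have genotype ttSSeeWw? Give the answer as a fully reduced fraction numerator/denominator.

ttSSEeWw gametes: tSEW×4, tSEw×4, tSeW×4, tSew×4
TtSsEeWw gametes: TSEW×1, TSEw×1, TSeW×1, TSew×1, TsEW×1, TsEw×1, TseW×1, Tsew×1, tSEW×1, tSEw×1, tSeW×1, tSew×1, tsEW×1, tsEw×1, tseW×1, tsew×1
ttSSEeWw×TtSsEeWw grid (16·16=256): TtSSEEWW=4 TtSSEEWw=8 TtSSEEww=4 TtSSEeWW=8 TtSSEeWw=16 TtSSEeww=8 TtSSeeWW=4 TtSSeeWw=8 TtSSeeww=4 TtSsEEWW=4 TtSsEEWw=8 TtSsEEww=4 TtSsEeWW=8 TtSsEeWw=16 TtSsEeww=8 TtSseeWW=4 TtSseeWw=8 TtSseeww=4 ttSSEEWW=4 ttSSEEWw=8 ttSSEEww=4 ttSSEeWW=8 ttSSEeWw=16 ttSSEeww=8 ttSSeeWW=4 ttSSeeWw=8 ttSSeeww=4 ttSsEEWW=4 ttSsEEWw=8 ttSsEEww=4 ttSsEeWW=8 ttSsEeWw=16 ttSsEeww=8 ttSseeWW=4 ttSseeWw=8 ttSseeww=4
ttSSeeWw hits 8/256; gcd=8; 8÷8/256÷8 = 1/32

P(ttSSeeWw) = 1/32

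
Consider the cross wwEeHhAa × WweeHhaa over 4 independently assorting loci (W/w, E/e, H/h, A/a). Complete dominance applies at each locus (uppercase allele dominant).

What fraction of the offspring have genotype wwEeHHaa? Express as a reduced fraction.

P(wwEeHHaa) = 1/32

wwEeHhAa gametes: wEHA×2, wEHa×2, wEhA×2, wEha×2, weHA×2, weHa×2, wehA×2, weha×2
WweeHhaa gametes: WeHa×4, Weha×4, weHa×4, weha×4
wwEeHhAa×WweeHhaa grid (16·16=256): WwEeHHAa=8 WwEeHHaa=8 WwEeHhAa=16 WwEeHhaa=16 WwEehhAa=8 WwEehhaa=8 WweeHHAa=8 WweeHHaa=8 WweeHhAa=16 WweeHhaa=16 WweehhAa=8 Wweehhaa=8 wwEeHHAa=8 wwEeHHaa=8 wwEeHhAa=16 wwEeHhaa=16 wwEehhAa=8 wwEehhaa=8 wweeHHAa=8 wweeHHaa=8 wweeHhAa=16 wweeHhaa=16 wweehhAa=8 wweehhaa=8
wwEeHHaa hits 8/256; gcd=8; 8÷8/256÷8 = 1/32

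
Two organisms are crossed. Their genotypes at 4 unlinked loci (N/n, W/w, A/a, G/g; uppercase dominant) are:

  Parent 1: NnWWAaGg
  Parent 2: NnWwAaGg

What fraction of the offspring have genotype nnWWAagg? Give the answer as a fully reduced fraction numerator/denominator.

P(nnWWAagg) = 1/64

NnWWAaGg gametes: NWAG×2, NWAg×2, NWaG×2, NWag×2, nWAG×2, nWAg×2, nWaG×2, nWag×2
NnWwAaGg gametes: NWAG×1, NWAg×1, NWaG×1, NWag×1, NwAG×1, NwAg×1, NwaG×1, Nwag×1, nWAG×1, nWAg×1, nWaG×1, nWag×1, nwAG×1, nwAg×1, nwaG×1, nwag×1
NnWWAaGg×NnWwAaGg grid (16·16=256): NNWWAAGG=2 NNWWAAGg=4 NNWWAAgg=2 NNWWAaGG=4 NNWWAaGg=8 NNWWAagg=4 NNWWaaGG=2 NNWWaaGg=4 NNWWaagg=2 NNWwAAGG=2 NNWwAAGg=4 NNWwAAgg=2 NNWwAaGG=4 NNWwAaGg=8 NNWwAagg=4 NNWwaaGG=2 NNWwaaGg=4 NNWwaagg=2 NnWWAAGG=4 NnWWAAGg=8 NnWWAAgg=4 NnWWAaGG=8 NnWWAaGg=16 NnWWAagg=8 NnWWaaGG=4 NnWWaaGg=8 NnWWaagg=4 NnWwAAGG=4 NnWwAAGg=8 NnWwAAgg=4 NnWwAaGG=8 NnWwAaGg=16 NnWwAagg=8 NnWwaaGG=4 NnWwaaGg=8 NnWwaagg=4 nnWWAAGG=2 nnWWAAGg=4 nnWWAAgg=2 nnWWAaGG=4 nnWWAaGg=8 nnWWAagg=4 nnWWaaGG=2 nnWWaaGg=4 nnWWaagg=2 nnWwAAGG=2 nnWwAAGg=4 nnWwAAgg=2 nnWwAaGG=4 nnWwAaGg=8 nnWwAagg=4 nnWwaaGG=2 nnWwaaGg=4 nnWwaagg=2
nnWWAagg hits 4/256; gcd=4; 4÷4/256÷4 = 1/64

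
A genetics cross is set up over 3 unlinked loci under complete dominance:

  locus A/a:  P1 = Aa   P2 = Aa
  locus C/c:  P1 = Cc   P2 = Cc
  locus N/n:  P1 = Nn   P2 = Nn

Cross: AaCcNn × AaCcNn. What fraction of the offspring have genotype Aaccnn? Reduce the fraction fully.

P(Aaccnn) = 1/32

AaCcNn gametes: ACN×1, ACn×1, AcN×1, Acn×1, aCN×1, aCn×1, acN×1, acn×1
AaCcNn gametes: ACN×1, ACn×1, AcN×1, Acn×1, aCN×1, aCn×1, acN×1, acn×1
AaCcNn×AaCcNn grid (8·8=64): AACCNN=1 AACCNn=2 AACCnn=1 AACcNN=2 AACcNn=4 AACcnn=2 AAccNN=1 AAccNn=2 AAccnn=1 AaCCNN=2 AaCCNn=4 AaCCnn=2 AaCcNN=4 AaCcNn=8 AaCcnn=4 AaccNN=2 AaccNn=4 Aaccnn=2 aaCCNN=1 aaCCNn=2 aaCCnn=1 aaCcNN=2 aaCcNn=4 aaCcnn=2 aaccNN=1 aaccNn=2 aaccnn=1
Aaccnn hits 2/64; gcd=2; 2÷2/64÷2 = 1/32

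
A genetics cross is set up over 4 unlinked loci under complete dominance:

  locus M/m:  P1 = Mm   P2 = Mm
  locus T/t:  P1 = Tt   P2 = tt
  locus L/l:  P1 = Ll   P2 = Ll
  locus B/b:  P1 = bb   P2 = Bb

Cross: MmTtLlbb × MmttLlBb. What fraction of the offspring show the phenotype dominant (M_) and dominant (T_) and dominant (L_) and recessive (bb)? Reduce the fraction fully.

MmTtLlbb gametes: MTLb×2, MTlb×2, MtLb×2, Mtlb×2, mTLb×2, mTlb×2, mtLb×2, mtlb×2
MmttLlBb gametes: MtLB×2, MtLb×2, MtlB×2, Mtlb×2, mtLB×2, mtLb×2, mtlB×2, mtlb×2
MmTtLlbb×MmttLlBb grid (16·16=256): MMTtLLBb=4 MMTtLLbb=4 MMTtLlBb=8 MMTtLlbb=8 MMTtllBb=4 MMTtllbb=4 MMttLLBb=4 MMttLLbb=4 MMttLlBb=8 MMttLlbb=8 MMttllBb=4 MMttllbb=4 MmTtLLBb=8 MmTtLLbb=8 MmTtLlBb=16 MmTtLlbb=16 MmTtllBb=8 MmTtllbb=8 MmttLLBb=8 MmttLLbb=8 MmttLlBb=16 MmttLlbb=16 MmttllBb=8 Mmttllbb=8 mmTtLLBb=4 mmTtLLbb=4 mmTtLlBb=8 mmTtLlbb=8 mmTtllBb=4 mmTtllbb=4 mmttLLBb=4 mmttLLbb=4 mmttLlBb=8 mmttLlbb=8 mmttllBb=4 mmttllbb=4
M_ T_ L_ bb hits 36/256; gcd=4; 36÷4/256÷4 = 9/64

P(M_ T_ L_ bb) = 9/64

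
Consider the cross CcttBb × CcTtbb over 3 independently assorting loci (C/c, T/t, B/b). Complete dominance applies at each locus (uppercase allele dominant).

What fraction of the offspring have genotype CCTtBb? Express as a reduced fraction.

P(CCTtBb) = 1/16

CcttBb gametes: CtB×2, Ctb×2, ctB×2, ctb×2
CcTtbb gametes: CTb×2, Ctb×2, cTb×2, ctb×2
CcttBb×CcTtbb grid (8·8=64): CCTtBb=4 CCTtbb=4 CCttBb=4 CCttbb=4 CcTtBb=8 CcTtbb=8 CcttBb=8 Ccttbb=8 ccTtBb=4 ccTtbb=4 ccttBb=4 ccttbb=4
CCTtBb hits 4/64; gcd=4; 4÷4/64÷4 = 1/16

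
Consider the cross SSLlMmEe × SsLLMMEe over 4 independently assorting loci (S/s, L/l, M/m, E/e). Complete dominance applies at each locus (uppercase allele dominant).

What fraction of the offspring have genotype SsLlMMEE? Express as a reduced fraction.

SSLlMmEe gametes: SLME×2, SLMe×2, SLmE×2, SLme×2, SlME×2, SlMe×2, SlmE×2, Slme×2
SsLLMMEe gametes: SLME×4, SLMe×4, sLME×4, sLMe×4
SSLlMmEe×SsLLMMEe grid (16·16=256): SSLLMMEE=8 SSLLMMEe=16 SSLLMMee=8 SSLLMmEE=8 SSLLMmEe=16 SSLLMmee=8 SSLlMMEE=8 SSLlMMEe=16 SSLlMMee=8 SSLlMmEE=8 SSLlMmEe=16 SSLlMmee=8 SsLLMMEE=8 SsLLMMEe=16 SsLLMMee=8 SsLLMmEE=8 SsLLMmEe=16 SsLLMmee=8 SsLlMMEE=8 SsLlMMEe=16 SsLlMMee=8 SsLlMmEE=8 SsLlMmEe=16 SsLlMmee=8
SsLlMMEE hits 8/256; gcd=8; 8÷8/256÷8 = 1/32

P(SsLlMMEE) = 1/32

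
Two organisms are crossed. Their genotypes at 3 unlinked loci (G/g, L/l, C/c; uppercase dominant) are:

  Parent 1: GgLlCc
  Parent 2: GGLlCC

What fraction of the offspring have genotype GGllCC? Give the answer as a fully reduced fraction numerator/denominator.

GgLlCc gametes: GLC×1, GLc×1, GlC×1, Glc×1, gLC×1, gLc×1, glC×1, glc×1
GGLlCC gametes: GLC×4, GlC×4
GgLlCc×GGLlCC grid (8·8=64): GGLLCC=4 GGLLCc=4 GGLlCC=8 GGLlCc=8 GGllCC=4 GGllCc=4 GgLLCC=4 GgLLCc=4 GgLlCC=8 GgLlCc=8 GgllCC=4 GgllCc=4
GGllCC hits 4/64; gcd=4; 4÷4/64÷4 = 1/16

P(GGllCC) = 1/16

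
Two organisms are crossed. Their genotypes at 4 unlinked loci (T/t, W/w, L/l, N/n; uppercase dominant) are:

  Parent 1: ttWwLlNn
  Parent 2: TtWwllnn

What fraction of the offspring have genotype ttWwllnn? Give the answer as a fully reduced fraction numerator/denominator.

ttWwLlNn gametes: tWLN×2, tWLn×2, tWlN×2, tWln×2, twLN×2, twLn×2, twlN×2, twln×2
TtWwllnn gametes: TWln×4, Twln×4, tWln×4, twln×4
ttWwLlNn×TtWwllnn grid (16·16=256): TtWWLlNn=8 TtWWLlnn=8 TtWWllNn=8 TtWWllnn=8 TtWwLlNn=16 TtWwLlnn=16 TtWwllNn=16 TtWwllnn=16 TtwwLlNn=8 TtwwLlnn=8 TtwwllNn=8 Ttwwllnn=8 ttWWLlNn=8 ttWWLlnn=8 ttWWllNn=8 ttWWllnn=8 ttWwLlNn=16 ttWwLlnn=16 ttWwllNn=16 ttWwllnn=16 ttwwLlNn=8 ttwwLlnn=8 ttwwllNn=8 ttwwllnn=8
ttWwllnn hits 16/256; gcd=16; 16÷16/256÷16 = 1/16

P(ttWwllnn) = 1/16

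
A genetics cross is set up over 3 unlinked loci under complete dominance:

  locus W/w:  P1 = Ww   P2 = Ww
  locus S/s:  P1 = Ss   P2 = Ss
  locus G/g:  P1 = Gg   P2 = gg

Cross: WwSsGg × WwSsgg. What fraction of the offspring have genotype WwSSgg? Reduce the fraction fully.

P(WwSSgg) = 1/16

WwSsGg gametes: WSG×1, WSg×1, WsG×1, Wsg×1, wSG×1, wSg×1, wsG×1, wsg×1
WwSsgg gametes: WSg×2, Wsg×2, wSg×2, wsg×2
WwSsGg×WwSsgg grid (8·8=64): WWSSGg=2 WWSSgg=2 WWSsGg=4 WWSsgg=4 WWssGg=2 WWssgg=2 WwSSGg=4 WwSSgg=4 WwSsGg=8 WwSsgg=8 WwssGg=4 Wwssgg=4 wwSSGg=2 wwSSgg=2 wwSsGg=4 wwSsgg=4 wwssGg=2 wwssgg=2
WwSSgg hits 4/64; gcd=4; 4÷4/64÷4 = 1/16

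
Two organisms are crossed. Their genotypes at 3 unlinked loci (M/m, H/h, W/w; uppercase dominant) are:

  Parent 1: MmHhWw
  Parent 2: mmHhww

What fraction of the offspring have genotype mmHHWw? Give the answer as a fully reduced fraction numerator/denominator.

P(mmHHWw) = 1/16

MmHhWw gametes: MHW×1, MHw×1, MhW×1, Mhw×1, mHW×1, mHw×1, mhW×1, mhw×1
mmHhww gametes: mHw×4, mhw×4
MmHhWw×mmHhww grid (8·8=64): MmHHWw=4 MmHHww=4 MmHhWw=8 MmHhww=8 MmhhWw=4 Mmhhww=4 mmHHWw=4 mmHHww=4 mmHhWw=8 mmHhww=8 mmhhWw=4 mmhhww=4
mmHHWw hits 4/64; gcd=4; 4÷4/64÷4 = 1/16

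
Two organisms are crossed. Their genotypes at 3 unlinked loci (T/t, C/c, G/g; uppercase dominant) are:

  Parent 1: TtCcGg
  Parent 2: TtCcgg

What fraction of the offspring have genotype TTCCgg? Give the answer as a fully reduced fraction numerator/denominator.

TtCcGg gametes: TCG×1, TCg×1, TcG×1, Tcg×1, tCG×1, tCg×1, tcG×1, tcg×1
TtCcgg gametes: TCg×2, Tcg×2, tCg×2, tcg×2
TtCcGg×TtCcgg grid (8·8=64): TTCCGg=2 TTCCgg=2 TTCcGg=4 TTCcgg=4 TTccGg=2 TTccgg=2 TtCCGg=4 TtCCgg=4 TtCcGg=8 TtCcgg=8 TtccGg=4 Ttccgg=4 ttCCGg=2 ttCCgg=2 ttCcGg=4 ttCcgg=4 ttccGg=2 ttccgg=2
TTCCgg hits 2/64; gcd=2; 2÷2/64÷2 = 1/32

P(TTCCgg) = 1/32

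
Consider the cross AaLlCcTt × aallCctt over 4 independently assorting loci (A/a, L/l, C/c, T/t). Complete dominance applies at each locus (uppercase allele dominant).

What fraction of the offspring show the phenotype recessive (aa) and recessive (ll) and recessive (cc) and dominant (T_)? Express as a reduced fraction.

AaLlCcTt gametes: ALCT×1, ALCt×1, ALcT×1, ALct×1, AlCT×1, AlCt×1, AlcT×1, Alct×1, aLCT×1, aLCt×1, aLcT×1, aLct×1, alCT×1, alCt×1, alcT×1, alct×1
aallCctt gametes: alCt×8, alct×8
AaLlCcTt×aallCctt grid (16·16=256): AaLlCCTt=8 AaLlCCtt=8 AaLlCcTt=16 AaLlCctt=16 AaLlccTt=8 AaLlcctt=8 AallCCTt=8 AallCCtt=8 AallCcTt=16 AallCctt=16 AallccTt=8 Aallcctt=8 aaLlCCTt=8 aaLlCCtt=8 aaLlCcTt=16 aaLlCctt=16 aaLlccTt=8 aaLlcctt=8 aallCCTt=8 aallCCtt=8 aallCcTt=16 aallCctt=16 aallccTt=8 aallcctt=8
aa ll cc T_ hits 8/256; gcd=8; 8÷8/256÷8 = 1/32

P(aa ll cc T_) = 1/32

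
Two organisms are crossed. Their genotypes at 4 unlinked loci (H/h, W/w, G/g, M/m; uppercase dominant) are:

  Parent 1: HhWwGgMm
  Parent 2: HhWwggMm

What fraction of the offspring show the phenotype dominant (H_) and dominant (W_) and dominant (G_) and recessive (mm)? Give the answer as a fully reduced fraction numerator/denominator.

P(H_ W_ G_ mm) = 9/128

HhWwGgMm gametes: HWGM×1, HWGm×1, HWgM×1, HWgm×1, HwGM×1, HwGm×1, HwgM×1, Hwgm×1, hWGM×1, hWGm×1, hWgM×1, hWgm×1, hwGM×1, hwGm×1, hwgM×1, hwgm×1
HhWwggMm gametes: HWgM×2, HWgm×2, HwgM×2, Hwgm×2, hWgM×2, hWgm×2, hwgM×2, hwgm×2
HhWwGgMm×HhWwggMm grid (16·16=256): HHWWGgMM=2 HHWWGgMm=4 HHWWGgmm=2 HHWWggMM=2 HHWWggMm=4 HHWWggmm=2 HHWwGgMM=4 HHWwGgMm=8 HHWwGgmm=4 HHWwggMM=4 HHWwggMm=8 HHWwggmm=4 HHwwGgMM=2 HHwwGgMm=4 HHwwGgmm=2 HHwwggMM=2 HHwwggMm=4 HHwwggmm=2 HhWWGgMM=4 HhWWGgMm=8 HhWWGgmm=4 HhWWggMM=4 HhWWggMm=8 HhWWggmm=4 HhWwGgMM=8 HhWwGgMm=16 HhWwGgmm=8 HhWwggMM=8 HhWwggMm=16 HhWwggmm=8 HhwwGgMM=4 HhwwGgMm=8 HhwwGgmm=4 HhwwggMM=4 HhwwggMm=8 Hhwwggmm=4 hhWWGgMM=2 hhWWGgMm=4 hhWWGgmm=2 hhWWggMM=2 hhWWggMm=4 hhWWggmm=2 hhWwGgMM=4 hhWwGgMm=8 hhWwGgmm=4 hhWwggMM=4 hhWwggMm=8 hhWwggmm=4 hhwwGgMM=2 hhwwGgMm=4 hhwwGgmm=2 hhwwggMM=2 hhwwggMm=4 hhwwggmm=2
H_ W_ G_ mm hits 18/256; gcd=2; 18÷2/256÷2 = 9/128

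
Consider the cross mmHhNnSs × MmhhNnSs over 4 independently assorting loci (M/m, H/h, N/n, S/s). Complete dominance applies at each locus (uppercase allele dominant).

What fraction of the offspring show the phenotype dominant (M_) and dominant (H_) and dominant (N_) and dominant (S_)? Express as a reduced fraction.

mmHhNnSs gametes: mHNS×2, mHNs×2, mHnS×2, mHns×2, mhNS×2, mhNs×2, mhnS×2, mhns×2
MmhhNnSs gametes: MhNS×2, MhNs×2, MhnS×2, Mhns×2, mhNS×2, mhNs×2, mhnS×2, mhns×2
mmHhNnSs×MmhhNnSs grid (16·16=256): MmHhNNSS=4 MmHhNNSs=8 MmHhNNss=4 MmHhNnSS=8 MmHhNnSs=16 MmHhNnss=8 MmHhnnSS=4 MmHhnnSs=8 MmHhnnss=4 MmhhNNSS=4 MmhhNNSs=8 MmhhNNss=4 MmhhNnSS=8 MmhhNnSs=16 MmhhNnss=8 MmhhnnSS=4 MmhhnnSs=8 Mmhhnnss=4 mmHhNNSS=4 mmHhNNSs=8 mmHhNNss=4 mmHhNnSS=8 mmHhNnSs=16 mmHhNnss=8 mmHhnnSS=4 mmHhnnSs=8 mmHhnnss=4 mmhhNNSS=4 mmhhNNSs=8 mmhhNNss=4 mmhhNnSS=8 mmhhNnSs=16 mmhhNnss=8 mmhhnnSS=4 mmhhnnSs=8 mmhhnnss=4
M_ H_ N_ S_ hits 36/256; gcd=4; 36÷4/256÷4 = 9/64

P(M_ H_ N_ S_) = 9/64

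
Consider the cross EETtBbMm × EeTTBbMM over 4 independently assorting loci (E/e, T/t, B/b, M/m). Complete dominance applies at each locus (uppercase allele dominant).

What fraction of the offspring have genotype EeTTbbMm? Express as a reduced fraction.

P(EeTTbbMm) = 1/32

EETtBbMm gametes: ETBM×2, ETBm×2, ETbM×2, ETbm×2, EtBM×2, EtBm×2, EtbM×2, Etbm×2
EeTTBbMM gametes: ETBM×4, ETbM×4, eTBM×4, eTbM×4
EETtBbMm×EeTTBbMM grid (16·16=256): EETTBBMM=8 EETTBBMm=8 EETTBbMM=16 EETTBbMm=16 EETTbbMM=8 EETTbbMm=8 EETtBBMM=8 EETtBBMm=8 EETtBbMM=16 EETtBbMm=16 EETtbbMM=8 EETtbbMm=8 EeTTBBMM=8 EeTTBBMm=8 EeTTBbMM=16 EeTTBbMm=16 EeTTbbMM=8 EeTTbbMm=8 EeTtBBMM=8 EeTtBBMm=8 EeTtBbMM=16 EeTtBbMm=16 EeTtbbMM=8 EeTtbbMm=8
EeTTbbMm hits 8/256; gcd=8; 8÷8/256÷8 = 1/32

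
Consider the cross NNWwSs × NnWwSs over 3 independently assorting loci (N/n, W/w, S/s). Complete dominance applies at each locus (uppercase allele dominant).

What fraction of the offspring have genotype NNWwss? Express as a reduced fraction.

P(NNWwss) = 1/16

NNWwSs gametes: NWS×2, NWs×2, NwS×2, Nws×2
NnWwSs gametes: NWS×1, NWs×1, NwS×1, Nws×1, nWS×1, nWs×1, nwS×1, nws×1
NNWwSs×NnWwSs grid (8·8=64): NNWWSS=2 NNWWSs=4 NNWWss=2 NNWwSS=4 NNWwSs=8 NNWwss=4 NNwwSS=2 NNwwSs=4 NNwwss=2 NnWWSS=2 NnWWSs=4 NnWWss=2 NnWwSS=4 NnWwSs=8 NnWwss=4 NnwwSS=2 NnwwSs=4 Nnwwss=2
NNWwss hits 4/64; gcd=4; 4÷4/64÷4 = 1/16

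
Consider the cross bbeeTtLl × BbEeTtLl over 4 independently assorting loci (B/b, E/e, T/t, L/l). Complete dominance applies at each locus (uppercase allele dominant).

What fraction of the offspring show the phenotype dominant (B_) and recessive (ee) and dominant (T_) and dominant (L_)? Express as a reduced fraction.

bbeeTtLl gametes: beTL×4, beTl×4, betL×4, betl×4
BbEeTtLl gametes: BETL×1, BETl×1, BEtL×1, BEtl×1, BeTL×1, BeTl×1, BetL×1, Betl×1, bETL×1, bETl×1, bEtL×1, bEtl×1, beTL×1, beTl×1, betL×1, betl×1
bbeeTtLl×BbEeTtLl grid (16·16=256): BbEeTTLL=4 BbEeTTLl=8 BbEeTTll=4 BbEeTtLL=8 BbEeTtLl=16 BbEeTtll=8 BbEettLL=4 BbEettLl=8 BbEettll=4 BbeeTTLL=4 BbeeTTLl=8 BbeeTTll=4 BbeeTtLL=8 BbeeTtLl=16 BbeeTtll=8 BbeettLL=4 BbeettLl=8 Bbeettll=4 bbEeTTLL=4 bbEeTTLl=8 bbEeTTll=4 bbEeTtLL=8 bbEeTtLl=16 bbEeTtll=8 bbEettLL=4 bbEettLl=8 bbEettll=4 bbeeTTLL=4 bbeeTTLl=8 bbeeTTll=4 bbeeTtLL=8 bbeeTtLl=16 bbeeTtll=8 bbeettLL=4 bbeettLl=8 bbeettll=4
B_ ee T_ L_ hits 36/256; gcd=4; 36÷4/256÷4 = 9/64

P(B_ ee T_ L_) = 9/64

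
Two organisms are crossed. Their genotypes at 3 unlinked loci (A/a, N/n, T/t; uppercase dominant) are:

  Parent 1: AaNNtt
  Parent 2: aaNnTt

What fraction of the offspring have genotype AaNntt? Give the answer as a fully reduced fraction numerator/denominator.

P(AaNntt) = 1/8

AaNNtt gametes: ANt×4, aNt×4
aaNnTt gametes: aNT×2, aNt×2, anT×2, ant×2
AaNNtt×aaNnTt grid (8·8=64): AaNNTt=8 AaNNtt=8 AaNnTt=8 AaNntt=8 aaNNTt=8 aaNNtt=8 aaNnTt=8 aaNntt=8
AaNntt hits 8/64; gcd=8; 8÷8/64÷8 = 1/8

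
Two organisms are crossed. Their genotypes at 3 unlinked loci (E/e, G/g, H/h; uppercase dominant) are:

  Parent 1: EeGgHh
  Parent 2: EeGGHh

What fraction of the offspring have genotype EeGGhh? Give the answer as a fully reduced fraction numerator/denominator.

P(EeGGhh) = 1/16

EeGgHh gametes: EGH×1, EGh×1, EgH×1, Egh×1, eGH×1, eGh×1, egH×1, egh×1
EeGGHh gametes: EGH×2, EGh×2, eGH×2, eGh×2
EeGgHh×EeGGHh grid (8·8=64): EEGGHH=2 EEGGHh=4 EEGGhh=2 EEGgHH=2 EEGgHh=4 EEGghh=2 EeGGHH=4 EeGGHh=8 EeGGhh=4 EeGgHH=4 EeGgHh=8 EeGghh=4 eeGGHH=2 eeGGHh=4 eeGGhh=2 eeGgHH=2 eeGgHh=4 eeGghh=2
EeGGhh hits 4/64; gcd=4; 4÷4/64÷4 = 1/16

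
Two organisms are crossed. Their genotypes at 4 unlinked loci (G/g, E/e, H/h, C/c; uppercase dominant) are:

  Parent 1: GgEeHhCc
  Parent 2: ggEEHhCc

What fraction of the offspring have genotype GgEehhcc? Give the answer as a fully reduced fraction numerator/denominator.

GgEeHhCc gametes: GEHC×1, GEHc×1, GEhC×1, GEhc×1, GeHC×1, GeHc×1, GehC×1, Gehc×1, gEHC×1, gEHc×1, gEhC×1, gEhc×1, geHC×1, geHc×1, gehC×1, gehc×1
ggEEHhCc gametes: gEHC×4, gEHc×4, gEhC×4, gEhc×4
GgEeHhCc×ggEEHhCc grid (16·16=256): GgEEHHCC=4 GgEEHHCc=8 GgEEHHcc=4 GgEEHhCC=8 GgEEHhCc=16 GgEEHhcc=8 GgEEhhCC=4 GgEEhhCc=8 GgEEhhcc=4 GgEeHHCC=4 GgEeHHCc=8 GgEeHHcc=4 GgEeHhCC=8 GgEeHhCc=16 GgEeHhcc=8 GgEehhCC=4 GgEehhCc=8 GgEehhcc=4 ggEEHHCC=4 ggEEHHCc=8 ggEEHHcc=4 ggEEHhCC=8 ggEEHhCc=16 ggEEHhcc=8 ggEEhhCC=4 ggEEhhCc=8 ggEEhhcc=4 ggEeHHCC=4 ggEeHHCc=8 ggEeHHcc=4 ggEeHhCC=8 ggEeHhCc=16 ggEeHhcc=8 ggEehhCC=4 ggEehhCc=8 ggEehhcc=4
GgEehhcc hits 4/256; gcd=4; 4÷4/256÷4 = 1/64

P(GgEehhcc) = 1/64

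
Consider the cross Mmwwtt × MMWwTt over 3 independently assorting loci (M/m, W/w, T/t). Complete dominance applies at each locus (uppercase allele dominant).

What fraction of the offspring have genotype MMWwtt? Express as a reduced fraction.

Mmwwtt gametes: Mwt×4, mwt×4
MMWwTt gametes: MWT×2, MWt×2, MwT×2, Mwt×2
Mmwwtt×MMWwTt grid (8·8=64): MMWwTt=8 MMWwtt=8 MMwwTt=8 MMwwtt=8 MmWwTt=8 MmWwtt=8 MmwwTt=8 Mmwwtt=8
MMWwtt hits 8/64; gcd=8; 8÷8/64÷8 = 1/8

P(MMWwtt) = 1/8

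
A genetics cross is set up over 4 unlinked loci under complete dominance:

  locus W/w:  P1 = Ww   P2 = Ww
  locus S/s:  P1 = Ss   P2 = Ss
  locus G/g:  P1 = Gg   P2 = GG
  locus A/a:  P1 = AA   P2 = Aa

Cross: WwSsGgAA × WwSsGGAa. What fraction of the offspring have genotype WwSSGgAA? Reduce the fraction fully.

WwSsGgAA gametes: WSGA×2, WSgA×2, WsGA×2, WsgA×2, wSGA×2, wSgA×2, wsGA×2, wsgA×2
WwSsGGAa gametes: WSGA×2, WSGa×2, WsGA×2, WsGa×2, wSGA×2, wSGa×2, wsGA×2, wsGa×2
WwSsGgAA×WwSsGGAa grid (16·16=256): WWSSGGAA=4 WWSSGGAa=4 WWSSGgAA=4 WWSSGgAa=4 WWSsGGAA=8 WWSsGGAa=8 WWSsGgAA=8 WWSsGgAa=8 WWssGGAA=4 WWssGGAa=4 WWssGgAA=4 WWssGgAa=4 WwSSGGAA=8 WwSSGGAa=8 WwSSGgAA=8 WwSSGgAa=8 WwSsGGAA=16 WwSsGGAa=16 WwSsGgAA=16 WwSsGgAa=16 WwssGGAA=8 WwssGGAa=8 WwssGgAA=8 WwssGgAa=8 wwSSGGAA=4 wwSSGGAa=4 wwSSGgAA=4 wwSSGgAa=4 wwSsGGAA=8 wwSsGGAa=8 wwSsGgAA=8 wwSsGgAa=8 wwssGGAA=4 wwssGGAa=4 wwssGgAA=4 wwssGgAa=4
WwSSGgAA hits 8/256; gcd=8; 8÷8/256÷8 = 1/32

P(WwSSGgAA) = 1/32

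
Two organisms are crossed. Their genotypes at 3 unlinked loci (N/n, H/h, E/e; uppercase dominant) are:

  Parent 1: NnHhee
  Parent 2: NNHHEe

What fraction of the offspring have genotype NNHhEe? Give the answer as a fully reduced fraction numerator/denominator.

NnHhee gametes: NHe×2, Nhe×2, nHe×2, nhe×2
NNHHEe gametes: NHE×4, NHe×4
NnHhee×NNHHEe grid (8·8=64): NNHHEe=8 NNHHee=8 NNHhEe=8 NNHhee=8 NnHHEe=8 NnHHee=8 NnHhEe=8 NnHhee=8
NNHhEe hits 8/64; gcd=8; 8÷8/64÷8 = 1/8

P(NNHhEe) = 1/8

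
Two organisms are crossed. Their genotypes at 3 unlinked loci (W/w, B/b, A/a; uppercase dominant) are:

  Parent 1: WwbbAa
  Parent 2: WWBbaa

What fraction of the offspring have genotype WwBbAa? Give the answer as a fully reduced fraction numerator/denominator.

P(WwBbAa) = 1/8

WwbbAa gametes: WbA×2, Wba×2, wbA×2, wba×2
WWBbaa gametes: WBa×4, Wba×4
WwbbAa×WWBbaa grid (8·8=64): WWBbAa=8 WWBbaa=8 WWbbAa=8 WWbbaa=8 WwBbAa=8 WwBbaa=8 WwbbAa=8 Wwbbaa=8
WwBbAa hits 8/64; gcd=8; 8÷8/64÷8 = 1/8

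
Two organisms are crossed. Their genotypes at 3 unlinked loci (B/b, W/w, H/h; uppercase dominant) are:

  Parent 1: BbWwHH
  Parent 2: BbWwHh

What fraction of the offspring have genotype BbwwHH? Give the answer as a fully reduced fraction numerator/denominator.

BbWwHH gametes: BWH×2, BwH×2, bWH×2, bwH×2
BbWwHh gametes: BWH×1, BWh×1, BwH×1, Bwh×1, bWH×1, bWh×1, bwH×1, bwh×1
BbWwHH×BbWwHh grid (8·8=64): BBWWHH=2 BBWWHh=2 BBWwHH=4 BBWwHh=4 BBwwHH=2 BBwwHh=2 BbWWHH=4 BbWWHh=4 BbWwHH=8 BbWwHh=8 BbwwHH=4 BbwwHh=4 bbWWHH=2 bbWWHh=2 bbWwHH=4 bbWwHh=4 bbwwHH=2 bbwwHh=2
BbwwHH hits 4/64; gcd=4; 4÷4/64÷4 = 1/16

P(BbwwHH) = 1/16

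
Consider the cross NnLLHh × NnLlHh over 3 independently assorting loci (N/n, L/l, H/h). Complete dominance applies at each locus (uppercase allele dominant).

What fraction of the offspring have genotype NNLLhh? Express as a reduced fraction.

NnLLHh gametes: NLH×2, NLh×2, nLH×2, nLh×2
NnLlHh gametes: NLH×1, NLh×1, NlH×1, Nlh×1, nLH×1, nLh×1, nlH×1, nlh×1
NnLLHh×NnLlHh grid (8·8=64): NNLLHH=2 NNLLHh=4 NNLLhh=2 NNLlHH=2 NNLlHh=4 NNLlhh=2 NnLLHH=4 NnLLHh=8 NnLLhh=4 NnLlHH=4 NnLlHh=8 NnLlhh=4 nnLLHH=2 nnLLHh=4 nnLLhh=2 nnLlHH=2 nnLlHh=4 nnLlhh=2
NNLLhh hits 2/64; gcd=2; 2÷2/64÷2 = 1/32

P(NNLLhh) = 1/32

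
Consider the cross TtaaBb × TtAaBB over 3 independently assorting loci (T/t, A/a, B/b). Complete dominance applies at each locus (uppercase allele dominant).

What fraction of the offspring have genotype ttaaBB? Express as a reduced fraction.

TtaaBb gametes: TaB×2, Tab×2, taB×2, tab×2
TtAaBB gametes: TAB×2, TaB×2, tAB×2, taB×2
TtaaBb×TtAaBB grid (8·8=64): TTAaBB=4 TTAaBb=4 TTaaBB=4 TTaaBb=4 TtAaBB=8 TtAaBb=8 TtaaBB=8 TtaaBb=8 ttAaBB=4 ttAaBb=4 ttaaBB=4 ttaaBb=4
ttaaBB hits 4/64; gcd=4; 4÷4/64÷4 = 1/16

P(ttaaBB) = 1/16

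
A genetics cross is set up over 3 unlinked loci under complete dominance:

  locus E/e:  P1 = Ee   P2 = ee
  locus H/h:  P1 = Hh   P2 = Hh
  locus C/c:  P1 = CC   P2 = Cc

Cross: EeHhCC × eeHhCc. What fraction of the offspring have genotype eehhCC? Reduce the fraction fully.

P(eehhCC) = 1/16

EeHhCC gametes: EHC×2, EhC×2, eHC×2, ehC×2
eeHhCc gametes: eHC×2, eHc×2, ehC×2, ehc×2
EeHhCC×eeHhCc grid (8·8=64): EeHHCC=4 EeHHCc=4 EeHhCC=8 EeHhCc=8 EehhCC=4 EehhCc=4 eeHHCC=4 eeHHCc=4 eeHhCC=8 eeHhCc=8 eehhCC=4 eehhCc=4
eehhCC hits 4/64; gcd=4; 4÷4/64÷4 = 1/16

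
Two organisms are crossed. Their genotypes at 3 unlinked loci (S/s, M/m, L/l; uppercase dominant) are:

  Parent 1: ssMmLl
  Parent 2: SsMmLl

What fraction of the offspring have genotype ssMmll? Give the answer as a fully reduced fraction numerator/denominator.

ssMmLl gametes: sML×2, sMl×2, smL×2, sml×2
SsMmLl gametes: SML×1, SMl×1, SmL×1, Sml×1, sML×1, sMl×1, smL×1, sml×1
ssMmLl×SsMmLl grid (8·8=64): SsMMLL=2 SsMMLl=4 SsMMll=2 SsMmLL=4 SsMmLl=8 SsMmll=4 SsmmLL=2 SsmmLl=4 Ssmmll=2 ssMMLL=2 ssMMLl=4 ssMMll=2 ssMmLL=4 ssMmLl=8 ssMmll=4 ssmmLL=2 ssmmLl=4 ssmmll=2
ssMmll hits 4/64; gcd=4; 4÷4/64÷4 = 1/16

P(ssMmll) = 1/16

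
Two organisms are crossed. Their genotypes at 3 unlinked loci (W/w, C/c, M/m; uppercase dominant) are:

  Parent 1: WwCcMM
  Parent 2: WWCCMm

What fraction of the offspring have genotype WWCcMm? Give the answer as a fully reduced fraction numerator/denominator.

P(WWCcMm) = 1/8

WwCcMM gametes: WCM×2, WcM×2, wCM×2, wcM×2
WWCCMm gametes: WCM×4, WCm×4
WwCcMM×WWCCMm grid (8·8=64): WWCCMM=8 WWCCMm=8 WWCcMM=8 WWCcMm=8 WwCCMM=8 WwCCMm=8 WwCcMM=8 WwCcMm=8
WWCcMm hits 8/64; gcd=8; 8÷8/64÷8 = 1/8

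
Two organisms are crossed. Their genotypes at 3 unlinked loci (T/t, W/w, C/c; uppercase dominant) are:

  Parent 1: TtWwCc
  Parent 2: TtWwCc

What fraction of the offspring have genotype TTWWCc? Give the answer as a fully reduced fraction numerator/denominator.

P(TTWWCc) = 1/32

TtWwCc gametes: TWC×1, TWc×1, TwC×1, Twc×1, tWC×1, tWc×1, twC×1, twc×1
TtWwCc gametes: TWC×1, TWc×1, TwC×1, Twc×1, tWC×1, tWc×1, twC×1, twc×1
TtWwCc×TtWwCc grid (8·8=64): TTWWCC=1 TTWWCc=2 TTWWcc=1 TTWwCC=2 TTWwCc=4 TTWwcc=2 TTwwCC=1 TTwwCc=2 TTwwcc=1 TtWWCC=2 TtWWCc=4 TtWWcc=2 TtWwCC=4 TtWwCc=8 TtWwcc=4 TtwwCC=2 TtwwCc=4 Ttwwcc=2 ttWWCC=1 ttWWCc=2 ttWWcc=1 ttWwCC=2 ttWwCc=4 ttWwcc=2 ttwwCC=1 ttwwCc=2 ttwwcc=1
TTWWCc hits 2/64; gcd=2; 2÷2/64÷2 = 1/32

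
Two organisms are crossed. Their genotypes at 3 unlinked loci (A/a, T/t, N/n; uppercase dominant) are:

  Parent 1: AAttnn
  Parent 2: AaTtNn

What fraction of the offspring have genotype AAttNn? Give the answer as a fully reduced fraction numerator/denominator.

P(AAttNn) = 1/8

AAttnn gametes: Atn×8
AaTtNn gametes: ATN×1, ATn×1, AtN×1, Atn×1, aTN×1, aTn×1, atN×1, atn×1
AAttnn×AaTtNn grid (8·8=64): AATtNn=8 AATtnn=8 AAttNn=8 AAttnn=8 AaTtNn=8 AaTtnn=8 AattNn=8 Aattnn=8
AAttNn hits 8/64; gcd=8; 8÷8/64÷8 = 1/8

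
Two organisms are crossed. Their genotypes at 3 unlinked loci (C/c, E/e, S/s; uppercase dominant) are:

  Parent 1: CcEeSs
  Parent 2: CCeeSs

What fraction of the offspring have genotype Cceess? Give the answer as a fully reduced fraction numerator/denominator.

CcEeSs gametes: CES×1, CEs×1, CeS×1, Ces×1, cES×1, cEs×1, ceS×1, ces×1
CCeeSs gametes: CeS×4, Ces×4
CcEeSs×CCeeSs grid (8·8=64): CCEeSS=4 CCEeSs=8 CCEess=4 CCeeSS=4 CCeeSs=8 CCeess=4 CcEeSS=4 CcEeSs=8 CcEess=4 CceeSS=4 CceeSs=8 Cceess=4
Cceess hits 4/64; gcd=4; 4÷4/64÷4 = 1/16

P(Cceess) = 1/16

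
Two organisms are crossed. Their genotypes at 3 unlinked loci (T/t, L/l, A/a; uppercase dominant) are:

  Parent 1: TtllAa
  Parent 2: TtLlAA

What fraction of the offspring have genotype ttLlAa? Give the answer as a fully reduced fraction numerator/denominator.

TtllAa gametes: TlA×2, Tla×2, tlA×2, tla×2
TtLlAA gametes: TLA×2, TlA×2, tLA×2, tlA×2
TtllAa×TtLlAA grid (8·8=64): TTLlAA=4 TTLlAa=4 TTllAA=4 TTllAa=4 TtLlAA=8 TtLlAa=8 TtllAA=8 TtllAa=8 ttLlAA=4 ttLlAa=4 ttllAA=4 ttllAa=4
ttLlAa hits 4/64; gcd=4; 4÷4/64÷4 = 1/16

P(ttLlAa) = 1/16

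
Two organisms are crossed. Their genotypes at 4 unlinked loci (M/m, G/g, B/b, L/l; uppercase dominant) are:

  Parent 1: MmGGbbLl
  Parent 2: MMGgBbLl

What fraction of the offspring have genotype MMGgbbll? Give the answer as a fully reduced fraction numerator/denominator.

P(MMGgbbll) = 1/32

MmGGbbLl gametes: MGbL×4, MGbl×4, mGbL×4, mGbl×4
MMGgBbLl gametes: MGBL×2, MGBl×2, MGbL×2, MGbl×2, MgBL×2, MgBl×2, MgbL×2, Mgbl×2
MmGGbbLl×MMGgBbLl grid (16·16=256): MMGGBbLL=8 MMGGBbLl=16 MMGGBbll=8 MMGGbbLL=8 MMGGbbLl=16 MMGGbbll=8 MMGgBbLL=8 MMGgBbLl=16 MMGgBbll=8 MMGgbbLL=8 MMGgbbLl=16 MMGgbbll=8 MmGGBbLL=8 MmGGBbLl=16 MmGGBbll=8 MmGGbbLL=8 MmGGbbLl=16 MmGGbbll=8 MmGgBbLL=8 MmGgBbLl=16 MmGgBbll=8 MmGgbbLL=8 MmGgbbLl=16 MmGgbbll=8
MMGgbbll hits 8/256; gcd=8; 8÷8/256÷8 = 1/32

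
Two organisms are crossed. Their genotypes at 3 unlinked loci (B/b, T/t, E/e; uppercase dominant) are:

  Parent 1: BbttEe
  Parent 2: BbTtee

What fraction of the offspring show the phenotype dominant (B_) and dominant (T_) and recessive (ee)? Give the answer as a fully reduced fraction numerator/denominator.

P(B_ T_ ee) = 3/16

BbttEe gametes: BtE×2, Bte×2, btE×2, bte×2
BbTtee gametes: BTe×2, Bte×2, bTe×2, bte×2
BbttEe×BbTtee grid (8·8=64): BBTtEe=4 BBTtee=4 BBttEe=4 BBttee=4 BbTtEe=8 BbTtee=8 BbttEe=8 Bbttee=8 bbTtEe=4 bbTtee=4 bbttEe=4 bbttee=4
B_ T_ ee hits 12/64; gcd=4; 12÷4/64÷4 = 3/16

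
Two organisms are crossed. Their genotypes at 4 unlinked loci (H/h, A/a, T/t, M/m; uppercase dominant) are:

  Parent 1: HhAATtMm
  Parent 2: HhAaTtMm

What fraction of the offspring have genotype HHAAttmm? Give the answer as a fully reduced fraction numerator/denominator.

P(HHAAttmm) = 1/128

HhAATtMm gametes: HATM×2, HATm×2, HAtM×2, HAtm×2, hATM×2, hATm×2, hAtM×2, hAtm×2
HhAaTtMm gametes: HATM×1, HATm×1, HAtM×1, HAtm×1, HaTM×1, HaTm×1, HatM×1, Hatm×1, hATM×1, hATm×1, hAtM×1, hAtm×1, haTM×1, haTm×1, hatM×1, hatm×1
HhAATtMm×HhAaTtMm grid (16·16=256): HHAATTMM=2 HHAATTMm=4 HHAATTmm=2 HHAATtMM=4 HHAATtMm=8 HHAATtmm=4 HHAAttMM=2 HHAAttMm=4 HHAAttmm=2 HHAaTTMM=2 HHAaTTMm=4 HHAaTTmm=2 HHAaTtMM=4 HHAaTtMm=8 HHAaTtmm=4 HHAattMM=2 HHAattMm=4 HHAattmm=2 HhAATTMM=4 HhAATTMm=8 HhAATTmm=4 HhAATtMM=8 HhAATtMm=16 HhAATtmm=8 HhAAttMM=4 HhAAttMm=8 HhAAttmm=4 HhAaTTMM=4 HhAaTTMm=8 HhAaTTmm=4 HhAaTtMM=8 HhAaTtMm=16 HhAaTtmm=8 HhAattMM=4 HhAattMm=8 HhAattmm=4 hhAATTMM=2 hhAATTMm=4 hhAATTmm=2 hhAATtMM=4 hhAATtMm=8 hhAATtmm=4 hhAAttMM=2 hhAAttMm=4 hhAAttmm=2 hhAaTTMM=2 hhAaTTMm=4 hhAaTTmm=2 hhAaTtMM=4 hhAaTtMm=8 hhAaTtmm=4 hhAattMM=2 hhAattMm=4 hhAattmm=2
HHAAttmm hits 2/256; gcd=2; 2÷2/256÷2 = 1/128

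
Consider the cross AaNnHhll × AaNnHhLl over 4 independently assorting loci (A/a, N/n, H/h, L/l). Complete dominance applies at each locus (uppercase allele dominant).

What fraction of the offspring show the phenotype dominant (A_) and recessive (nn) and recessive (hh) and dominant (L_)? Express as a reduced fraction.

AaNnHhll gametes: ANHl×2, ANhl×2, AnHl×2, Anhl×2, aNHl×2, aNhl×2, anHl×2, anhl×2
AaNnHhLl gametes: ANHL×1, ANHl×1, ANhL×1, ANhl×1, AnHL×1, AnHl×1, AnhL×1, Anhl×1, aNHL×1, aNHl×1, aNhL×1, aNhl×1, anHL×1, anHl×1, anhL×1, anhl×1
AaNnHhll×AaNnHhLl grid (16·16=256): AANNHHLl=2 AANNHHll=2 AANNHhLl=4 AANNHhll=4 AANNhhLl=2 AANNhhll=2 AANnHHLl=4 AANnHHll=4 AANnHhLl=8 AANnHhll=8 AANnhhLl=4 AANnhhll=4 AAnnHHLl=2 AAnnHHll=2 AAnnHhLl=4 AAnnHhll=4 AAnnhhLl=2 AAnnhhll=2 AaNNHHLl=4 AaNNHHll=4 AaNNHhLl=8 AaNNHhll=8 AaNNhhLl=4 AaNNhhll=4 AaNnHHLl=8 AaNnHHll=8 AaNnHhLl=16 AaNnHhll=16 AaNnhhLl=8 AaNnhhll=8 AannHHLl=4 AannHHll=4 AannHhLl=8 AannHhll=8 AannhhLl=4 Aannhhll=4 aaNNHHLl=2 aaNNHHll=2 aaNNHhLl=4 aaNNHhll=4 aaNNhhLl=2 aaNNhhll=2 aaNnHHLl=4 aaNnHHll=4 aaNnHhLl=8 aaNnHhll=8 aaNnhhLl=4 aaNnhhll=4 aannHHLl=2 aannHHll=2 aannHhLl=4 aannHhll=4 aannhhLl=2 aannhhll=2
A_ nn hh L_ hits 6/256; gcd=2; 6÷2/256÷2 = 3/128

P(A_ nn hh L_) = 3/128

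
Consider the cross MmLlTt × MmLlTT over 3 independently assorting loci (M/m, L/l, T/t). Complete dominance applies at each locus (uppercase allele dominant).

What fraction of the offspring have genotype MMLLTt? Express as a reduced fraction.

MmLlTt gametes: MLT×1, MLt×1, MlT×1, Mlt×1, mLT×1, mLt×1, mlT×1, mlt×1
MmLlTT gametes: MLT×2, MlT×2, mLT×2, mlT×2
MmLlTt×MmLlTT grid (8·8=64): MMLLTT=2 MMLLTt=2 MMLlTT=4 MMLlTt=4 MMllTT=2 MMllTt=2 MmLLTT=4 MmLLTt=4 MmLlTT=8 MmLlTt=8 MmllTT=4 MmllTt=4 mmLLTT=2 mmLLTt=2 mmLlTT=4 mmLlTt=4 mmllTT=2 mmllTt=2
MMLLTt hits 2/64; gcd=2; 2÷2/64÷2 = 1/32

P(MMLLTt) = 1/32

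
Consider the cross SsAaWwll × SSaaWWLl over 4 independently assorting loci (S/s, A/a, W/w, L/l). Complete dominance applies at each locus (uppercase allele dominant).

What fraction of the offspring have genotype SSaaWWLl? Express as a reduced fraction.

P(SSaaWWLl) = 1/16

SsAaWwll gametes: SAWl×2, SAwl×2, SaWl×2, Sawl×2, sAWl×2, sAwl×2, saWl×2, sawl×2
SSaaWWLl gametes: SaWL×8, SaWl×8
SsAaWwll×SSaaWWLl grid (16·16=256): SSAaWWLl=16 SSAaWWll=16 SSAaWwLl=16 SSAaWwll=16 SSaaWWLl=16 SSaaWWll=16 SSaaWwLl=16 SSaaWwll=16 SsAaWWLl=16 SsAaWWll=16 SsAaWwLl=16 SsAaWwll=16 SsaaWWLl=16 SsaaWWll=16 SsaaWwLl=16 SsaaWwll=16
SSaaWWLl hits 16/256; gcd=16; 16÷16/256÷16 = 1/16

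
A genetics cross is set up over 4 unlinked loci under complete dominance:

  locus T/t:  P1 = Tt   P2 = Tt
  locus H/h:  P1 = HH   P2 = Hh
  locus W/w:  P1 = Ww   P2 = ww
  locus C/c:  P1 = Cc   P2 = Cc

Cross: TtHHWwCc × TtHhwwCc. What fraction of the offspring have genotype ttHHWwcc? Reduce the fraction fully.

P(ttHHWwcc) = 1/64

TtHHWwCc gametes: THWC×2, THWc×2, THwC×2, THwc×2, tHWC×2, tHWc×2, tHwC×2, tHwc×2
TtHhwwCc gametes: THwC×2, THwc×2, ThwC×2, Thwc×2, tHwC×2, tHwc×2, thwC×2, thwc×2
TtHHWwCc×TtHhwwCc grid (16·16=256): TTHHWwCC=4 TTHHWwCc=8 TTHHWwcc=4 TTHHwwCC=4 TTHHwwCc=8 TTHHwwcc=4 TTHhWwCC=4 TTHhWwCc=8 TTHhWwcc=4 TTHhwwCC=4 TTHhwwCc=8 TTHhwwcc=4 TtHHWwCC=8 TtHHWwCc=16 TtHHWwcc=8 TtHHwwCC=8 TtHHwwCc=16 TtHHwwcc=8 TtHhWwCC=8 TtHhWwCc=16 TtHhWwcc=8 TtHhwwCC=8 TtHhwwCc=16 TtHhwwcc=8 ttHHWwCC=4 ttHHWwCc=8 ttHHWwcc=4 ttHHwwCC=4 ttHHwwCc=8 ttHHwwcc=4 ttHhWwCC=4 ttHhWwCc=8 ttHhWwcc=4 ttHhwwCC=4 ttHhwwCc=8 ttHhwwcc=4
ttHHWwcc hits 4/256; gcd=4; 4÷4/256÷4 = 1/64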